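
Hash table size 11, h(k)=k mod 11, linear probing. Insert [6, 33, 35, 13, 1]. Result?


Insertions: 6->slot 6; 33->slot 0; 35->slot 2; 13->slot 3; 1->slot 1
Table: [33, 1, 35, 13, None, None, 6, None, None, None, None]


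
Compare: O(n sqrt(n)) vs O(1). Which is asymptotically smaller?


constant grows slower than n^1.5
O(1) is asymptotically smaller; O(n sqrt(n)) grows faster


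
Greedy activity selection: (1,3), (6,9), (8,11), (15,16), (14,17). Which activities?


Greedy: pick earliest-ending, then skip overlaps.
Selected (3 activities): [(1, 3), (6, 9), (15, 16)]


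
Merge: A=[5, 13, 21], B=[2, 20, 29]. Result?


Compare heads, take smaller each step.
Merged: [2, 5, 13, 20, 21, 29]


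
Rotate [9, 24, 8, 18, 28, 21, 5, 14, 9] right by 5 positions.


Right rotate by 5: [28, 21, 5, 14, 9, 9, 24, 8, 18]


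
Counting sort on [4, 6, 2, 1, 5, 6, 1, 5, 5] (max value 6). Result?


Count array: [0, 2, 1, 0, 1, 3, 2]
Reconstruct: [1, 1, 2, 4, 5, 5, 5, 6, 6]


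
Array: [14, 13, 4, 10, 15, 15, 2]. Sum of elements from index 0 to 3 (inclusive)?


Prefix sums: [0, 14, 27, 31, 41, 56, 71, 73]
Sum[0..3] = prefix[4] - prefix[0] = 41 - 0 = 41


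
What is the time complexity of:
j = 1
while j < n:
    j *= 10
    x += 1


Per nesting level: O(log n) = O(log n)
Complexity: O(log n)


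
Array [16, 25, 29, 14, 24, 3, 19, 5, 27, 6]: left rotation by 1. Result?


Left rotate by 1: [25, 29, 14, 24, 3, 19, 5, 27, 6, 16]


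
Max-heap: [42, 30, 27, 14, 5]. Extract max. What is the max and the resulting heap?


Max = 42
Replace root with last, heapify down
Resulting heap: [30, 14, 27, 5]


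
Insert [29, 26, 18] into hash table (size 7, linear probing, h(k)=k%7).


Insertions: 29->slot 1; 26->slot 5; 18->slot 4
Table: [None, 29, None, None, 18, 26, None]


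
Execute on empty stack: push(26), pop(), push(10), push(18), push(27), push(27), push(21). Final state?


push(26) -> [26]
pop() returns 26 -> []
push(10) -> [10]
push(18) -> [10, 18]
push(27) -> [10, 18, 27]
push(27) -> [10, 18, 27, 27]
push(21) -> [10, 18, 27, 27, 21]
Final stack (bottom to top): [10, 18, 27, 27, 21]


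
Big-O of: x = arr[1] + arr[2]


Analysis: constant-time operation, no loop
Complexity: O(1)


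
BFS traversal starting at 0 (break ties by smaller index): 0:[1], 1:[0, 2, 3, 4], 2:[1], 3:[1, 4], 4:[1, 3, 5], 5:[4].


BFS queue: start with [0]
Visit order: [0, 1, 2, 3, 4, 5]


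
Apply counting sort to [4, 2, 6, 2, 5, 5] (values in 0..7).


Count array: [0, 0, 2, 0, 1, 2, 1, 0]
Reconstruct: [2, 2, 4, 5, 5, 6]


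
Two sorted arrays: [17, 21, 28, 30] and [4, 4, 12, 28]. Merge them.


Compare heads, take smaller each step.
Merged: [4, 4, 12, 17, 21, 28, 28, 30]


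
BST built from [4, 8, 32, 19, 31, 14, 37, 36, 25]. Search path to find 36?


BST root = 4
Search for 36: compare at each node
Path: [4, 8, 32, 37, 36]


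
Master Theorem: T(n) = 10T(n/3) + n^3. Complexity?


a=10, b=3, c=3. log_3(10)=2.096 < c=3. Case 3: O(n^c) = O(n^3)
Complexity: O(n^3)


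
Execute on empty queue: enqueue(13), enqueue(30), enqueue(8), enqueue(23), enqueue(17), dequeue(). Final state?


enqueue(13) -> [13]
enqueue(30) -> [13, 30]
enqueue(8) -> [13, 30, 8]
enqueue(23) -> [13, 30, 8, 23]
enqueue(17) -> [13, 30, 8, 23, 17]
dequeue() returns 13 -> [30, 8, 23, 17]
Final queue (front to back): [30, 8, 23, 17]


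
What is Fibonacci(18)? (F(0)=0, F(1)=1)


F(n)=F(n-1)+F(n-2)
...F(16)=987, F(17)=1597, F(18)=2584


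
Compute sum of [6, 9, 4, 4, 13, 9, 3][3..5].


Prefix sums: [0, 6, 15, 19, 23, 36, 45, 48]
Sum[3..5] = prefix[6] - prefix[3] = 45 - 19 = 26


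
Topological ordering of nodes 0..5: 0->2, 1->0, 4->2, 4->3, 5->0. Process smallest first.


Kahn's algorithm, process smallest node first
Order: [1, 4, 3, 5, 0, 2]


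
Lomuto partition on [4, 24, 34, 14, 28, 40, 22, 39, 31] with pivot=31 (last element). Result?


Elements <= 31 go left of pivot.
Result: [4, 24, 14, 28, 22, 31, 34, 39, 40], pivot at index 5


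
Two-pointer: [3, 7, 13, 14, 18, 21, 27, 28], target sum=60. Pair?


Two pointers: lo=0, hi=7
No pair sums to 60


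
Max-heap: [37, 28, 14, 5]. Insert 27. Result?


Append 27: [37, 28, 14, 5, 27]
Bubble up: no swaps needed
Result: [37, 28, 14, 5, 27]


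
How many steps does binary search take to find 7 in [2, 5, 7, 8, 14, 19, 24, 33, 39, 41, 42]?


Search for 7:
[0,10] mid=5 arr[5]=19
[0,4] mid=2 arr[2]=7
Total: 2 comparisons


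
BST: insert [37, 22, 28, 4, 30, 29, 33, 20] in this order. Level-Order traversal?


Root = 37; build tree by BST insertion.
Level-Order traversal: [37, 22, 4, 28, 20, 30, 29, 33]


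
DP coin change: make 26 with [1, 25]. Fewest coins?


dp[0]=0; dp[i]=1+min(dp[i-c] for c in coins)
...dp[21]=21, dp[22]=22, dp[23]=23, dp[24]=24, dp[25]=1, dp[26]=2
Minimum coins for 26 = 2


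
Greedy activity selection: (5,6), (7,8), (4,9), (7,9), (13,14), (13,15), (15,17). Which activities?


Greedy: pick earliest-ending, then skip overlaps.
Selected (4 activities): [(5, 6), (7, 8), (13, 14), (15, 17)]


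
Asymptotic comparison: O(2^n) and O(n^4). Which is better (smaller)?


quartic grows slower than exponential
O(n^4) is asymptotically smaller; O(2^n) grows faster


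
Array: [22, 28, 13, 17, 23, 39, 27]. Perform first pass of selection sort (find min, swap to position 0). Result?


After one pass: [13, 28, 22, 17, 23, 39, 27]


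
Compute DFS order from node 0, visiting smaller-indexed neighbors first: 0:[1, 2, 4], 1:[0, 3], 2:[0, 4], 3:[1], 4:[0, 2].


DFS stack-based: start with [0]
Visit order: [0, 1, 3, 2, 4]


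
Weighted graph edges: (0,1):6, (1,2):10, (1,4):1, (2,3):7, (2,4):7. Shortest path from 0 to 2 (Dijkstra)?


Dijkstra from 0:
Distances: {0: 0, 1: 6, 2: 14, 3: 21, 4: 7}
Shortest distance to 2 = 14, path = [0, 1, 4, 2]


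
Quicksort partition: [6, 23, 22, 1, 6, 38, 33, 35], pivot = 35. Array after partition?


Elements <= 35 go left of pivot.
Result: [6, 23, 22, 1, 6, 33, 35, 38], pivot at index 6


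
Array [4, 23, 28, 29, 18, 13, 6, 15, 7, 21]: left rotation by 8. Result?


Left rotate by 8: [7, 21, 4, 23, 28, 29, 18, 13, 6, 15]


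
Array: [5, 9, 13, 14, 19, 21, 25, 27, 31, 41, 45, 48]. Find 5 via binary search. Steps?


Search for 5:
[0,11] mid=5 arr[5]=21
[0,4] mid=2 arr[2]=13
[0,1] mid=0 arr[0]=5
Total: 3 comparisons


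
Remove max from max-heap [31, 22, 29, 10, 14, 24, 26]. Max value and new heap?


Max = 31
Replace root with last, heapify down
Resulting heap: [29, 22, 26, 10, 14, 24]


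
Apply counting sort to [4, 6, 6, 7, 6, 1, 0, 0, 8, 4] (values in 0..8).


Count array: [2, 1, 0, 0, 2, 0, 3, 1, 1]
Reconstruct: [0, 0, 1, 4, 4, 6, 6, 6, 7, 8]


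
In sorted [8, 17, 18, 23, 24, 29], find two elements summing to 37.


Two pointers: lo=0, hi=5
Found pair: (8, 29) summing to 37


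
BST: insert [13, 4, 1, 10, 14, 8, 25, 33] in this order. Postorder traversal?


Root = 13; build tree by BST insertion.
Postorder traversal: [1, 8, 10, 4, 33, 25, 14, 13]


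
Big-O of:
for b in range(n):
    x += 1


Per nesting level: O(n) = O(n)
Complexity: O(n)


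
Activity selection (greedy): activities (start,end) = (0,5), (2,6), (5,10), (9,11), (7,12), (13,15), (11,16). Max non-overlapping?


Greedy: pick earliest-ending, then skip overlaps.
Selected (3 activities): [(0, 5), (5, 10), (13, 15)]


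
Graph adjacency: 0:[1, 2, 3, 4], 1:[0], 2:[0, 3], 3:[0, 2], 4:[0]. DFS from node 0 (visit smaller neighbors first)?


DFS stack-based: start with [0]
Visit order: [0, 1, 2, 3, 4]


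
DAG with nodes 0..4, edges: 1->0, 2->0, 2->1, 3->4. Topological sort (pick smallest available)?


Kahn's algorithm, process smallest node first
Order: [2, 1, 0, 3, 4]


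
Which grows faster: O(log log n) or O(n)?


double-logarithmic grows slower than linear
O(log log n) is asymptotically smaller; O(n) grows faster


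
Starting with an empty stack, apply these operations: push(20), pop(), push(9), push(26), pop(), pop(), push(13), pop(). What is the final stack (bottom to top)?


push(20) -> [20]
pop() returns 20 -> []
push(9) -> [9]
push(26) -> [9, 26]
pop() returns 26 -> [9]
pop() returns 9 -> []
push(13) -> [13]
pop() returns 13 -> []
Final stack (bottom to top): []


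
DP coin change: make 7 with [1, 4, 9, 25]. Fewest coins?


dp[0]=0; dp[i]=1+min(dp[i-c] for c in coins)
...dp[2]=2, dp[3]=3, dp[4]=1, dp[5]=2, dp[6]=3, dp[7]=4
Minimum coins for 7 = 4


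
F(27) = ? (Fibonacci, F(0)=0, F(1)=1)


F(n)=F(n-1)+F(n-2)
...F(25)=75025, F(26)=121393, F(27)=196418


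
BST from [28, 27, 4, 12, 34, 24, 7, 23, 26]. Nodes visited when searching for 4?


BST root = 28
Search for 4: compare at each node
Path: [28, 27, 4]


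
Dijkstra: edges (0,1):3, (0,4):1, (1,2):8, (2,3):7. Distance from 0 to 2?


Dijkstra from 0:
Distances: {0: 0, 1: 3, 2: 11, 3: 18, 4: 1}
Shortest distance to 2 = 11, path = [0, 1, 2]


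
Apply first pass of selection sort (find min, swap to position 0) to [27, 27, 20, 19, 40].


After one pass: [19, 27, 20, 27, 40]


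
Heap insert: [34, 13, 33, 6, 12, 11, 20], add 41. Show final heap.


Append 41: [34, 13, 33, 6, 12, 11, 20, 41]
Bubble up: swap idx 7(41) with idx 3(6); swap idx 3(41) with idx 1(13); swap idx 1(41) with idx 0(34)
Result: [41, 34, 33, 13, 12, 11, 20, 6]


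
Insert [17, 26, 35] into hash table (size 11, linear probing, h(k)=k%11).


Insertions: 17->slot 6; 26->slot 4; 35->slot 2
Table: [None, None, 35, None, 26, None, 17, None, None, None, None]


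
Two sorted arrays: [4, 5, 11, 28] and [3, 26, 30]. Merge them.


Compare heads, take smaller each step.
Merged: [3, 4, 5, 11, 26, 28, 30]


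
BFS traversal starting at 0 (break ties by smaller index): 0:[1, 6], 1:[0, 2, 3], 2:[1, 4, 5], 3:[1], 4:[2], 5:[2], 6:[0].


BFS queue: start with [0]
Visit order: [0, 1, 6, 2, 3, 4, 5]


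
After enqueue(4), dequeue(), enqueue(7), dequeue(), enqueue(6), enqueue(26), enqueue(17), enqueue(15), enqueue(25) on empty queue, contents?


enqueue(4) -> [4]
dequeue() returns 4 -> []
enqueue(7) -> [7]
dequeue() returns 7 -> []
enqueue(6) -> [6]
enqueue(26) -> [6, 26]
enqueue(17) -> [6, 26, 17]
enqueue(15) -> [6, 26, 17, 15]
enqueue(25) -> [6, 26, 17, 15, 25]
Final queue (front to back): [6, 26, 17, 15, 25]


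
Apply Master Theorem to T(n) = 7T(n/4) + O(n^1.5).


a=7, b=4, c=1.5. log_4(7)=1.404 < c=1.5. Case 3: O(n^c) = O(n^1.500)
Complexity: O(n^1.500)


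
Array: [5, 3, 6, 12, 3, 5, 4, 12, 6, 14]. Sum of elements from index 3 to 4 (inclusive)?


Prefix sums: [0, 5, 8, 14, 26, 29, 34, 38, 50, 56, 70]
Sum[3..4] = prefix[5] - prefix[3] = 29 - 14 = 15


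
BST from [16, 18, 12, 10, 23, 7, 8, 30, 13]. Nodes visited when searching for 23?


BST root = 16
Search for 23: compare at each node
Path: [16, 18, 23]


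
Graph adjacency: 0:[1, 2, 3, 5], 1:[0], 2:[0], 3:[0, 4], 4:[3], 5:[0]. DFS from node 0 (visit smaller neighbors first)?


DFS stack-based: start with [0]
Visit order: [0, 1, 2, 3, 4, 5]


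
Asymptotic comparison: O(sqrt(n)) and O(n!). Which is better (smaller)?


sublinear grows slower than factorial
O(sqrt(n)) is asymptotically smaller; O(n!) grows faster


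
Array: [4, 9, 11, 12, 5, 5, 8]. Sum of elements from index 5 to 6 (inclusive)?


Prefix sums: [0, 4, 13, 24, 36, 41, 46, 54]
Sum[5..6] = prefix[7] - prefix[5] = 54 - 41 = 13


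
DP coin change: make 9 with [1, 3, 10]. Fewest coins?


dp[0]=0; dp[i]=1+min(dp[i-c] for c in coins)
...dp[4]=2, dp[5]=3, dp[6]=2, dp[7]=3, dp[8]=4, dp[9]=3
Minimum coins for 9 = 3


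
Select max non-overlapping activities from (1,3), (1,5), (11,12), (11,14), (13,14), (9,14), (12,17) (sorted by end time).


Greedy: pick earliest-ending, then skip overlaps.
Selected (3 activities): [(1, 3), (11, 12), (13, 14)]


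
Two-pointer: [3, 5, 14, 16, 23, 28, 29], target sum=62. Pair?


Two pointers: lo=0, hi=6
No pair sums to 62


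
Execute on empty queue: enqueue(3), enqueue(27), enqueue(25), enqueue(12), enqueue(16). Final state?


enqueue(3) -> [3]
enqueue(27) -> [3, 27]
enqueue(25) -> [3, 27, 25]
enqueue(12) -> [3, 27, 25, 12]
enqueue(16) -> [3, 27, 25, 12, 16]
Final queue (front to back): [3, 27, 25, 12, 16]


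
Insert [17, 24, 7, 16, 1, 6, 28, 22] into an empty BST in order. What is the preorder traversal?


Root = 17; build tree by BST insertion.
Preorder traversal: [17, 7, 1, 6, 16, 24, 22, 28]


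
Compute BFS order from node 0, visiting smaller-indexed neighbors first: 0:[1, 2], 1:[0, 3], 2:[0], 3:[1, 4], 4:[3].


BFS queue: start with [0]
Visit order: [0, 1, 2, 3, 4]


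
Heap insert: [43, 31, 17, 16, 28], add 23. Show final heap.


Append 23: [43, 31, 17, 16, 28, 23]
Bubble up: swap idx 5(23) with idx 2(17)
Result: [43, 31, 23, 16, 28, 17]


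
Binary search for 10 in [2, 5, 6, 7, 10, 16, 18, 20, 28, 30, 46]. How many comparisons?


Search for 10:
[0,10] mid=5 arr[5]=16
[0,4] mid=2 arr[2]=6
[3,4] mid=3 arr[3]=7
[4,4] mid=4 arr[4]=10
Total: 4 comparisons


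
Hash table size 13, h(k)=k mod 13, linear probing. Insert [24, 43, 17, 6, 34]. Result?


Insertions: 24->slot 11; 43->slot 4; 17->slot 5; 6->slot 6; 34->slot 8
Table: [None, None, None, None, 43, 17, 6, None, 34, None, None, 24, None]


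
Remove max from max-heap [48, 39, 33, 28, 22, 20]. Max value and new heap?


Max = 48
Replace root with last, heapify down
Resulting heap: [39, 28, 33, 20, 22]


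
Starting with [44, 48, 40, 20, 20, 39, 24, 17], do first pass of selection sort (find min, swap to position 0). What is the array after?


After one pass: [17, 48, 40, 20, 20, 39, 24, 44]


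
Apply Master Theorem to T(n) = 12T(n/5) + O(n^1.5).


a=12, b=5, c=1.5. log_5(12)=1.544 > c=1.5. Case 1: O(n^log_b(a)) = O(n^1.544)
Complexity: O(n^1.544)


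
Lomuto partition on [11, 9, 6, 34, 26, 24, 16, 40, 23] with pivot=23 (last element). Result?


Elements <= 23 go left of pivot.
Result: [11, 9, 6, 16, 23, 24, 34, 40, 26], pivot at index 4


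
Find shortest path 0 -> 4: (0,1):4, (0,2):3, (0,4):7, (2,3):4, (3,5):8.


Dijkstra from 0:
Distances: {0: 0, 1: 4, 2: 3, 3: 7, 4: 7, 5: 15}
Shortest distance to 4 = 7, path = [0, 4]


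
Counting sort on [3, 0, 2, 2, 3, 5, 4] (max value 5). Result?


Count array: [1, 0, 2, 2, 1, 1]
Reconstruct: [0, 2, 2, 3, 3, 4, 5]


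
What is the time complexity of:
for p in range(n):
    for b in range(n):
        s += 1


Per nesting level: O(n) * O(n) = O(n^2)
Complexity: O(n^2)


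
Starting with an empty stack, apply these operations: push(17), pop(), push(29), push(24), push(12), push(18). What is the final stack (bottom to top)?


push(17) -> [17]
pop() returns 17 -> []
push(29) -> [29]
push(24) -> [29, 24]
push(12) -> [29, 24, 12]
push(18) -> [29, 24, 12, 18]
Final stack (bottom to top): [29, 24, 12, 18]


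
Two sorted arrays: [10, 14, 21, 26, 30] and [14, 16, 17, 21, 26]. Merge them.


Compare heads, take smaller each step.
Merged: [10, 14, 14, 16, 17, 21, 21, 26, 26, 30]


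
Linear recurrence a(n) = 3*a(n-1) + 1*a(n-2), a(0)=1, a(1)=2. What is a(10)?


Build bottom-up:
...a(8)=9043, a(9)=29867, a(10)=3*29867+1*9043=98644


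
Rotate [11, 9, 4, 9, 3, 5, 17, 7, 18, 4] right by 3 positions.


Right rotate by 3: [7, 18, 4, 11, 9, 4, 9, 3, 5, 17]


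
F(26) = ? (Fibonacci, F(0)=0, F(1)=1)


F(n)=F(n-1)+F(n-2)
...F(24)=46368, F(25)=75025, F(26)=121393


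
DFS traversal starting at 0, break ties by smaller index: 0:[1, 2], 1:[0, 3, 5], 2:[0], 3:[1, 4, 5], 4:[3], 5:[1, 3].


DFS stack-based: start with [0]
Visit order: [0, 1, 3, 4, 5, 2]


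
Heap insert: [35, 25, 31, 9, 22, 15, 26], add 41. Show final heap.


Append 41: [35, 25, 31, 9, 22, 15, 26, 41]
Bubble up: swap idx 7(41) with idx 3(9); swap idx 3(41) with idx 1(25); swap idx 1(41) with idx 0(35)
Result: [41, 35, 31, 25, 22, 15, 26, 9]


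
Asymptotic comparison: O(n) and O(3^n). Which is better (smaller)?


linear grows slower than exponential (base 3)
O(n) is asymptotically smaller; O(3^n) grows faster


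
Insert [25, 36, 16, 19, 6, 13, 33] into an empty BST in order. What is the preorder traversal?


Root = 25; build tree by BST insertion.
Preorder traversal: [25, 16, 6, 13, 19, 36, 33]


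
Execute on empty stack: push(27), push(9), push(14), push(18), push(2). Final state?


push(27) -> [27]
push(9) -> [27, 9]
push(14) -> [27, 9, 14]
push(18) -> [27, 9, 14, 18]
push(2) -> [27, 9, 14, 18, 2]
Final stack (bottom to top): [27, 9, 14, 18, 2]


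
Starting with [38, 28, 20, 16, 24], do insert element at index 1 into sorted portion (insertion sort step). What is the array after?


After one pass: [28, 38, 20, 16, 24]


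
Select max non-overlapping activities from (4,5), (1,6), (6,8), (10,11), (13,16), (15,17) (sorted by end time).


Greedy: pick earliest-ending, then skip overlaps.
Selected (4 activities): [(4, 5), (6, 8), (10, 11), (13, 16)]


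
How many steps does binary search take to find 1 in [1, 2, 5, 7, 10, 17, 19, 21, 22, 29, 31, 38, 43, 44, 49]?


Search for 1:
[0,14] mid=7 arr[7]=21
[0,6] mid=3 arr[3]=7
[0,2] mid=1 arr[1]=2
[0,0] mid=0 arr[0]=1
Total: 4 comparisons


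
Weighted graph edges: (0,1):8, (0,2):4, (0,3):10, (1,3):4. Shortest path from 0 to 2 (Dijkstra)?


Dijkstra from 0:
Distances: {0: 0, 1: 8, 2: 4, 3: 10}
Shortest distance to 2 = 4, path = [0, 2]


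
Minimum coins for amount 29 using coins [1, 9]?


dp[0]=0; dp[i]=1+min(dp[i-c] for c in coins)
...dp[24]=8, dp[25]=9, dp[26]=10, dp[27]=3, dp[28]=4, dp[29]=5
Minimum coins for 29 = 5


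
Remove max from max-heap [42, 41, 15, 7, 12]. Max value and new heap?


Max = 42
Replace root with last, heapify down
Resulting heap: [41, 12, 15, 7]


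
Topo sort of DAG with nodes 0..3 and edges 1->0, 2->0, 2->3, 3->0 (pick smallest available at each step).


Kahn's algorithm, process smallest node first
Order: [1, 2, 3, 0]


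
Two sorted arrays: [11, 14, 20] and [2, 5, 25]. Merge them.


Compare heads, take smaller each step.
Merged: [2, 5, 11, 14, 20, 25]


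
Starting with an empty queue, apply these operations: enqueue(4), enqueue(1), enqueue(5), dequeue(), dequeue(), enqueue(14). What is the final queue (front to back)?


enqueue(4) -> [4]
enqueue(1) -> [4, 1]
enqueue(5) -> [4, 1, 5]
dequeue() returns 4 -> [1, 5]
dequeue() returns 1 -> [5]
enqueue(14) -> [5, 14]
Final queue (front to back): [5, 14]


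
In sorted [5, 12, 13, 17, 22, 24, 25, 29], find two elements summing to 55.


Two pointers: lo=0, hi=7
No pair sums to 55


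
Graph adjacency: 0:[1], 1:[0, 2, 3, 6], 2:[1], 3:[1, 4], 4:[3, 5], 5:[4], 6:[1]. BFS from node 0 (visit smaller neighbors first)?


BFS queue: start with [0]
Visit order: [0, 1, 2, 3, 6, 4, 5]


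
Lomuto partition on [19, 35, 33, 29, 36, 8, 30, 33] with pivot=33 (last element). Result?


Elements <= 33 go left of pivot.
Result: [19, 33, 29, 8, 30, 33, 36, 35], pivot at index 5


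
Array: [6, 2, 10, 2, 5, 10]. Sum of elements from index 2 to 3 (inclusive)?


Prefix sums: [0, 6, 8, 18, 20, 25, 35]
Sum[2..3] = prefix[4] - prefix[2] = 20 - 8 = 12


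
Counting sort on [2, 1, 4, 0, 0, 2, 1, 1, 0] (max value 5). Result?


Count array: [3, 3, 2, 0, 1, 0]
Reconstruct: [0, 0, 0, 1, 1, 1, 2, 2, 4]


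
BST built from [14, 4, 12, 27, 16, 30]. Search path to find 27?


BST root = 14
Search for 27: compare at each node
Path: [14, 27]


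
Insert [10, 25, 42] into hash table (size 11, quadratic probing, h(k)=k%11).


Insertions: 10->slot 10; 25->slot 3; 42->slot 9
Table: [None, None, None, 25, None, None, None, None, None, 42, 10]


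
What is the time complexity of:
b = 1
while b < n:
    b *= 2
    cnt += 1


Per nesting level: O(log n) = O(log n)
Complexity: O(log n)


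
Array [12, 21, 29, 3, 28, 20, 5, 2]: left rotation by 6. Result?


Left rotate by 6: [5, 2, 12, 21, 29, 3, 28, 20]


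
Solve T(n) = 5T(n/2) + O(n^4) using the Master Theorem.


a=5, b=2, c=4. log_2(5)=2.322 < c=4. Case 3: O(n^c) = O(n^4)
Complexity: O(n^4)


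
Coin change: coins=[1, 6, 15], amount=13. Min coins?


dp[0]=0; dp[i]=1+min(dp[i-c] for c in coins)
...dp[8]=3, dp[9]=4, dp[10]=5, dp[11]=6, dp[12]=2, dp[13]=3
Minimum coins for 13 = 3


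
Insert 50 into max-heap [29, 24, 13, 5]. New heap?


Append 50: [29, 24, 13, 5, 50]
Bubble up: swap idx 4(50) with idx 1(24); swap idx 1(50) with idx 0(29)
Result: [50, 29, 13, 5, 24]


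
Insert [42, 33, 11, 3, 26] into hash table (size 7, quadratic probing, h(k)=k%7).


Insertions: 42->slot 0; 33->slot 5; 11->slot 4; 3->slot 3; 26->slot 6
Table: [42, None, None, 3, 11, 33, 26]


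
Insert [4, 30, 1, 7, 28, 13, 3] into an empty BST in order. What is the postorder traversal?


Root = 4; build tree by BST insertion.
Postorder traversal: [3, 1, 13, 28, 7, 30, 4]


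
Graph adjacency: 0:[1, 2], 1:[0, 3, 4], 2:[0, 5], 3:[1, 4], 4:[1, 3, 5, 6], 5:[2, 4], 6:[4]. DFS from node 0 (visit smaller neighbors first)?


DFS stack-based: start with [0]
Visit order: [0, 1, 3, 4, 5, 2, 6]


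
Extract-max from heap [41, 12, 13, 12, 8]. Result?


Max = 41
Replace root with last, heapify down
Resulting heap: [13, 12, 8, 12]


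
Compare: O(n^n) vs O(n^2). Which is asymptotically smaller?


quadratic grows slower than n^n
O(n^2) is asymptotically smaller; O(n^n) grows faster


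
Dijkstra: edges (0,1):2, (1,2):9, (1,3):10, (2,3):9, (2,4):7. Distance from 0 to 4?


Dijkstra from 0:
Distances: {0: 0, 1: 2, 2: 11, 3: 12, 4: 18}
Shortest distance to 4 = 18, path = [0, 1, 2, 4]


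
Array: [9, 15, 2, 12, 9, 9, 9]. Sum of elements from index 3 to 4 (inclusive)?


Prefix sums: [0, 9, 24, 26, 38, 47, 56, 65]
Sum[3..4] = prefix[5] - prefix[3] = 47 - 26 = 21


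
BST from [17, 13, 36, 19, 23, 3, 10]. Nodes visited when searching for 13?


BST root = 17
Search for 13: compare at each node
Path: [17, 13]


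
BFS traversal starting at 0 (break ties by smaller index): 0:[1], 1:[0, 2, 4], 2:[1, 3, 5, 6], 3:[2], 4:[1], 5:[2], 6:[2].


BFS queue: start with [0]
Visit order: [0, 1, 2, 4, 3, 5, 6]


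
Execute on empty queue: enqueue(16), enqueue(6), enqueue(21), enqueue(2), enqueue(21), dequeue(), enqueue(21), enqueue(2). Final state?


enqueue(16) -> [16]
enqueue(6) -> [16, 6]
enqueue(21) -> [16, 6, 21]
enqueue(2) -> [16, 6, 21, 2]
enqueue(21) -> [16, 6, 21, 2, 21]
dequeue() returns 16 -> [6, 21, 2, 21]
enqueue(21) -> [6, 21, 2, 21, 21]
enqueue(2) -> [6, 21, 2, 21, 21, 2]
Final queue (front to back): [6, 21, 2, 21, 21, 2]


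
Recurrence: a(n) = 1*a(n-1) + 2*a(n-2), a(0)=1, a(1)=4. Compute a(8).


Build bottom-up:
...a(6)=106, a(7)=214, a(8)=1*214+2*106=426


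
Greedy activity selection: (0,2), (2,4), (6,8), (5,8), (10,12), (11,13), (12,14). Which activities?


Greedy: pick earliest-ending, then skip overlaps.
Selected (5 activities): [(0, 2), (2, 4), (6, 8), (10, 12), (12, 14)]


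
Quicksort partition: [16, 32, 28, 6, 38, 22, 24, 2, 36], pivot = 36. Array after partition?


Elements <= 36 go left of pivot.
Result: [16, 32, 28, 6, 22, 24, 2, 36, 38], pivot at index 7


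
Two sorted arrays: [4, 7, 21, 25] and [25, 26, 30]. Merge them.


Compare heads, take smaller each step.
Merged: [4, 7, 21, 25, 25, 26, 30]


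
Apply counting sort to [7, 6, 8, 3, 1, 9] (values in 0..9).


Count array: [0, 1, 0, 1, 0, 0, 1, 1, 1, 1]
Reconstruct: [1, 3, 6, 7, 8, 9]


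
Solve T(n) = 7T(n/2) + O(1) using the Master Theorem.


a=7, b=2, c=0. log_2(7)=2.807 > c=0. Case 1: O(n^log_b(a)) = O(n^2.807)
Complexity: O(n^2.807)


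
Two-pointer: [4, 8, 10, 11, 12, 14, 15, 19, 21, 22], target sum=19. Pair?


Two pointers: lo=0, hi=9
Found pair: (4, 15) summing to 19


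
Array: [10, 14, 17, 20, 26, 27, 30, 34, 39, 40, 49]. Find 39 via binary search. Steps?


Search for 39:
[0,10] mid=5 arr[5]=27
[6,10] mid=8 arr[8]=39
Total: 2 comparisons


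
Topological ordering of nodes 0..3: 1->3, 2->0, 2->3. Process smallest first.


Kahn's algorithm, process smallest node first
Order: [1, 2, 0, 3]


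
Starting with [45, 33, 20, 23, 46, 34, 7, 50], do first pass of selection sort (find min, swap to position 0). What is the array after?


After one pass: [7, 33, 20, 23, 46, 34, 45, 50]


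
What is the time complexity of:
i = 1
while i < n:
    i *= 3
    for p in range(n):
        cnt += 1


Per nesting level: O(log n) * O(n) = O(n log n)
Complexity: O(n log n)


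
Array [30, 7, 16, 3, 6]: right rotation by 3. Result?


Right rotate by 3: [16, 3, 6, 30, 7]


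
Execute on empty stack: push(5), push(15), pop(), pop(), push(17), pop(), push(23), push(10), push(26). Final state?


push(5) -> [5]
push(15) -> [5, 15]
pop() returns 15 -> [5]
pop() returns 5 -> []
push(17) -> [17]
pop() returns 17 -> []
push(23) -> [23]
push(10) -> [23, 10]
push(26) -> [23, 10, 26]
Final stack (bottom to top): [23, 10, 26]


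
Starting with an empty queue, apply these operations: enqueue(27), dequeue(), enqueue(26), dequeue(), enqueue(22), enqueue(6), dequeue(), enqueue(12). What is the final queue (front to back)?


enqueue(27) -> [27]
dequeue() returns 27 -> []
enqueue(26) -> [26]
dequeue() returns 26 -> []
enqueue(22) -> [22]
enqueue(6) -> [22, 6]
dequeue() returns 22 -> [6]
enqueue(12) -> [6, 12]
Final queue (front to back): [6, 12]


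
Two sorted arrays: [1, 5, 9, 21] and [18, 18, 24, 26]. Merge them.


Compare heads, take smaller each step.
Merged: [1, 5, 9, 18, 18, 21, 24, 26]


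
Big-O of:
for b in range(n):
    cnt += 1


Per nesting level: O(n) = O(n)
Complexity: O(n)


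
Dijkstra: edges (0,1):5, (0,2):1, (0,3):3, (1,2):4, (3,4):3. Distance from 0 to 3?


Dijkstra from 0:
Distances: {0: 0, 1: 5, 2: 1, 3: 3, 4: 6}
Shortest distance to 3 = 3, path = [0, 3]


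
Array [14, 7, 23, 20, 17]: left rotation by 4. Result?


Left rotate by 4: [17, 14, 7, 23, 20]


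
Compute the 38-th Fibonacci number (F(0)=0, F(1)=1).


F(n)=F(n-1)+F(n-2)
...F(36)=14930352, F(37)=24157817, F(38)=39088169


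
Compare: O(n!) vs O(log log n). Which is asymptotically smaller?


double-logarithmic grows slower than factorial
O(log log n) is asymptotically smaller; O(n!) grows faster


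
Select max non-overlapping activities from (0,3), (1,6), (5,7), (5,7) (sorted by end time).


Greedy: pick earliest-ending, then skip overlaps.
Selected (2 activities): [(0, 3), (5, 7)]


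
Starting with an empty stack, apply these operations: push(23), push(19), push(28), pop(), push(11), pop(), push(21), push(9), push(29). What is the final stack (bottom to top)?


push(23) -> [23]
push(19) -> [23, 19]
push(28) -> [23, 19, 28]
pop() returns 28 -> [23, 19]
push(11) -> [23, 19, 11]
pop() returns 11 -> [23, 19]
push(21) -> [23, 19, 21]
push(9) -> [23, 19, 21, 9]
push(29) -> [23, 19, 21, 9, 29]
Final stack (bottom to top): [23, 19, 21, 9, 29]


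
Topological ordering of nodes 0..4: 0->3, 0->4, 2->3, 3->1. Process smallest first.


Kahn's algorithm, process smallest node first
Order: [0, 2, 3, 1, 4]


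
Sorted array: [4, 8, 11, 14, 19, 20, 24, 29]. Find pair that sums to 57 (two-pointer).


Two pointers: lo=0, hi=7
No pair sums to 57


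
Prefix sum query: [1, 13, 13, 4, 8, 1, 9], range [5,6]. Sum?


Prefix sums: [0, 1, 14, 27, 31, 39, 40, 49]
Sum[5..6] = prefix[7] - prefix[5] = 49 - 39 = 10


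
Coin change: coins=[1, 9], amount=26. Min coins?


dp[0]=0; dp[i]=1+min(dp[i-c] for c in coins)
...dp[21]=5, dp[22]=6, dp[23]=7, dp[24]=8, dp[25]=9, dp[26]=10
Minimum coins for 26 = 10


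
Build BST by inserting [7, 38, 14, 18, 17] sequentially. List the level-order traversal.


Root = 7; build tree by BST insertion.
Level-Order traversal: [7, 38, 14, 18, 17]


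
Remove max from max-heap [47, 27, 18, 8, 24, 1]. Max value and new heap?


Max = 47
Replace root with last, heapify down
Resulting heap: [27, 24, 18, 8, 1]


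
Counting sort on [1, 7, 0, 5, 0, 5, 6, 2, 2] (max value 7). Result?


Count array: [2, 1, 2, 0, 0, 2, 1, 1]
Reconstruct: [0, 0, 1, 2, 2, 5, 5, 6, 7]


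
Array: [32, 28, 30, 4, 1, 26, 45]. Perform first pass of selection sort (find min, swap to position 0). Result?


After one pass: [1, 28, 30, 4, 32, 26, 45]


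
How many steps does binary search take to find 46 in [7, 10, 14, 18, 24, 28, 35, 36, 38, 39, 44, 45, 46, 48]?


Search for 46:
[0,13] mid=6 arr[6]=35
[7,13] mid=10 arr[10]=44
[11,13] mid=12 arr[12]=46
Total: 3 comparisons


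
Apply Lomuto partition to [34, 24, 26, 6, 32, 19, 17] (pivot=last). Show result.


Elements <= 17 go left of pivot.
Result: [6, 17, 26, 34, 32, 19, 24], pivot at index 1


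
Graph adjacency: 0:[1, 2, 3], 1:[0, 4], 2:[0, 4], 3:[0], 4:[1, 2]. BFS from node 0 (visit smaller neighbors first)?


BFS queue: start with [0]
Visit order: [0, 1, 2, 3, 4]


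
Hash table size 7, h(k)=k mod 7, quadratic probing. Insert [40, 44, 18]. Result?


Insertions: 40->slot 5; 44->slot 2; 18->slot 4
Table: [None, None, 44, None, 18, 40, None]


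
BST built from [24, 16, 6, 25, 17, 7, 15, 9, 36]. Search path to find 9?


BST root = 24
Search for 9: compare at each node
Path: [24, 16, 6, 7, 15, 9]


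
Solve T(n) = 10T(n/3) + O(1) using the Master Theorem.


a=10, b=3, c=0. log_3(10)=2.096 > c=0. Case 1: O(n^log_b(a)) = O(n^2.096)
Complexity: O(n^2.096)


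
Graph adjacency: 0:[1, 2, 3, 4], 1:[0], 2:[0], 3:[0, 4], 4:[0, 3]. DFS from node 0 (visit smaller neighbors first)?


DFS stack-based: start with [0]
Visit order: [0, 1, 2, 3, 4]


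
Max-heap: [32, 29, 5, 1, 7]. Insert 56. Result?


Append 56: [32, 29, 5, 1, 7, 56]
Bubble up: swap idx 5(56) with idx 2(5); swap idx 2(56) with idx 0(32)
Result: [56, 29, 32, 1, 7, 5]


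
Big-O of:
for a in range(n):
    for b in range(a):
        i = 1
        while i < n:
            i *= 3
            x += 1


Per nesting level: O(n) * O(n) [triangular over a] * O(log n) = O(n^2 log n)
Complexity: O(n^2 log n)


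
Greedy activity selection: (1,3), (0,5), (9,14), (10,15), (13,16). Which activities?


Greedy: pick earliest-ending, then skip overlaps.
Selected (2 activities): [(1, 3), (9, 14)]


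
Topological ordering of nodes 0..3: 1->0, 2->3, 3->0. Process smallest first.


Kahn's algorithm, process smallest node first
Order: [1, 2, 3, 0]


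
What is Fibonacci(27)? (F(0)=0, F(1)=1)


F(n)=F(n-1)+F(n-2)
...F(25)=75025, F(26)=121393, F(27)=196418


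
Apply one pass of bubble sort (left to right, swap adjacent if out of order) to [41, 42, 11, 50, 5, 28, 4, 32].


After one pass: [41, 11, 42, 5, 28, 4, 32, 50]


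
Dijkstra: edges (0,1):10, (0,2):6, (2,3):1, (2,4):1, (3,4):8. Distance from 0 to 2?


Dijkstra from 0:
Distances: {0: 0, 1: 10, 2: 6, 3: 7, 4: 7}
Shortest distance to 2 = 6, path = [0, 2]


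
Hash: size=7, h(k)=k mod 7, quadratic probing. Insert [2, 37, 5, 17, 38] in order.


Insertions: 2->slot 2; 37->slot 3; 5->slot 5; 17->slot 4; 38->slot 0
Table: [38, None, 2, 37, 17, 5, None]


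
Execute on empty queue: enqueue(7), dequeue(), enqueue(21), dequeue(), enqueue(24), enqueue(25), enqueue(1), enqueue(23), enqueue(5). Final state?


enqueue(7) -> [7]
dequeue() returns 7 -> []
enqueue(21) -> [21]
dequeue() returns 21 -> []
enqueue(24) -> [24]
enqueue(25) -> [24, 25]
enqueue(1) -> [24, 25, 1]
enqueue(23) -> [24, 25, 1, 23]
enqueue(5) -> [24, 25, 1, 23, 5]
Final queue (front to back): [24, 25, 1, 23, 5]


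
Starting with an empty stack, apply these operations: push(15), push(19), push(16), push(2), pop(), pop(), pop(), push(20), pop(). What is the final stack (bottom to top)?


push(15) -> [15]
push(19) -> [15, 19]
push(16) -> [15, 19, 16]
push(2) -> [15, 19, 16, 2]
pop() returns 2 -> [15, 19, 16]
pop() returns 16 -> [15, 19]
pop() returns 19 -> [15]
push(20) -> [15, 20]
pop() returns 20 -> [15]
Final stack (bottom to top): [15]


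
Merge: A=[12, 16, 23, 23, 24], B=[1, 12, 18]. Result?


Compare heads, take smaller each step.
Merged: [1, 12, 12, 16, 18, 23, 23, 24]


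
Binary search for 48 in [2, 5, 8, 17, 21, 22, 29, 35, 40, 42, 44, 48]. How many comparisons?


Search for 48:
[0,11] mid=5 arr[5]=22
[6,11] mid=8 arr[8]=40
[9,11] mid=10 arr[10]=44
[11,11] mid=11 arr[11]=48
Total: 4 comparisons


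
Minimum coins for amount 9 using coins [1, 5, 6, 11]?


dp[0]=0; dp[i]=1+min(dp[i-c] for c in coins)
...dp[4]=4, dp[5]=1, dp[6]=1, dp[7]=2, dp[8]=3, dp[9]=4
Minimum coins for 9 = 4


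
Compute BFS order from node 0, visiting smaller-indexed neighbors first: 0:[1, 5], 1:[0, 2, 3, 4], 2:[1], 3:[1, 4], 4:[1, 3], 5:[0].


BFS queue: start with [0]
Visit order: [0, 1, 5, 2, 3, 4]


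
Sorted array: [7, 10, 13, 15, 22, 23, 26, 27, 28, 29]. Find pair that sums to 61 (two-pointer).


Two pointers: lo=0, hi=9
No pair sums to 61


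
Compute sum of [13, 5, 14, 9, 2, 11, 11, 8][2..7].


Prefix sums: [0, 13, 18, 32, 41, 43, 54, 65, 73]
Sum[2..7] = prefix[8] - prefix[2] = 73 - 18 = 55


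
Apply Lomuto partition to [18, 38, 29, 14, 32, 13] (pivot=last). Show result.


Elements <= 13 go left of pivot.
Result: [13, 38, 29, 14, 32, 18], pivot at index 0


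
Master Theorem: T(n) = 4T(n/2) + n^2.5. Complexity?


a=4, b=2, c=2.5. log_2(4)=2 < c=2.5. Case 3: O(n^c) = O(n^2.500)
Complexity: O(n^2.500)


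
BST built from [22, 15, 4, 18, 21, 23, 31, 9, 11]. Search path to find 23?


BST root = 22
Search for 23: compare at each node
Path: [22, 23]


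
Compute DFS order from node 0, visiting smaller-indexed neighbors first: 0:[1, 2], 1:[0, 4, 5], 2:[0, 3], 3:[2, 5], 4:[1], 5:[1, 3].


DFS stack-based: start with [0]
Visit order: [0, 1, 4, 5, 3, 2]


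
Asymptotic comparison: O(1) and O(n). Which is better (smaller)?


constant grows slower than linear
O(1) is asymptotically smaller; O(n) grows faster


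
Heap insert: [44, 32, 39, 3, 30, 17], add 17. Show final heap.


Append 17: [44, 32, 39, 3, 30, 17, 17]
Bubble up: no swaps needed
Result: [44, 32, 39, 3, 30, 17, 17]


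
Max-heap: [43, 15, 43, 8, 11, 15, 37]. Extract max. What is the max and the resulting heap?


Max = 43
Replace root with last, heapify down
Resulting heap: [43, 15, 37, 8, 11, 15]


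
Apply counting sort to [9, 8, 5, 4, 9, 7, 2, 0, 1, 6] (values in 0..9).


Count array: [1, 1, 1, 0, 1, 1, 1, 1, 1, 2]
Reconstruct: [0, 1, 2, 4, 5, 6, 7, 8, 9, 9]


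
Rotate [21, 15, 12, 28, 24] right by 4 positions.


Right rotate by 4: [15, 12, 28, 24, 21]


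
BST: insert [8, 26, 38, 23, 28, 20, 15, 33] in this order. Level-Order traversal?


Root = 8; build tree by BST insertion.
Level-Order traversal: [8, 26, 23, 38, 20, 28, 15, 33]


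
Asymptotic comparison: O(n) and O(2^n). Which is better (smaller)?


linear grows slower than exponential
O(n) is asymptotically smaller; O(2^n) grows faster


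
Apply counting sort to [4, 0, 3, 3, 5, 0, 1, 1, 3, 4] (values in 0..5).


Count array: [2, 2, 0, 3, 2, 1]
Reconstruct: [0, 0, 1, 1, 3, 3, 3, 4, 4, 5]


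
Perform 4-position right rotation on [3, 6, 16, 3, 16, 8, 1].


Right rotate by 4: [3, 16, 8, 1, 3, 6, 16]


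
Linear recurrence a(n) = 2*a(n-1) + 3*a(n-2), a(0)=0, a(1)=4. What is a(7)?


Build bottom-up:
...a(5)=244, a(6)=728, a(7)=2*728+3*244=2188


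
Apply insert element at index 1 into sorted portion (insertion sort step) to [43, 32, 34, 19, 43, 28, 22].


After one pass: [32, 43, 34, 19, 43, 28, 22]


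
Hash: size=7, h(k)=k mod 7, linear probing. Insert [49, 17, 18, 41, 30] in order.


Insertions: 49->slot 0; 17->slot 3; 18->slot 4; 41->slot 6; 30->slot 2
Table: [49, None, 30, 17, 18, None, 41]


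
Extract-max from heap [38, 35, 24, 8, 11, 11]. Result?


Max = 38
Replace root with last, heapify down
Resulting heap: [35, 11, 24, 8, 11]


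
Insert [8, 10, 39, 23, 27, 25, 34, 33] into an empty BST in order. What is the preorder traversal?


Root = 8; build tree by BST insertion.
Preorder traversal: [8, 10, 39, 23, 27, 25, 34, 33]


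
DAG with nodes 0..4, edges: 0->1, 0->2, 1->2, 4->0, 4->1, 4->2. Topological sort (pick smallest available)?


Kahn's algorithm, process smallest node first
Order: [3, 4, 0, 1, 2]


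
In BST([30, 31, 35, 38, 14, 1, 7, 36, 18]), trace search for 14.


BST root = 30
Search for 14: compare at each node
Path: [30, 14]


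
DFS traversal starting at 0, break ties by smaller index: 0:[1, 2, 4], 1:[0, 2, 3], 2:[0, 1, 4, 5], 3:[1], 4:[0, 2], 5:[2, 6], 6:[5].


DFS stack-based: start with [0]
Visit order: [0, 1, 2, 4, 5, 6, 3]


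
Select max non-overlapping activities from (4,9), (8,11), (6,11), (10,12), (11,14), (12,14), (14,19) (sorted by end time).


Greedy: pick earliest-ending, then skip overlaps.
Selected (4 activities): [(4, 9), (10, 12), (12, 14), (14, 19)]


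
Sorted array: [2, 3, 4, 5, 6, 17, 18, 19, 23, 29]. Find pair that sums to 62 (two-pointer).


Two pointers: lo=0, hi=9
No pair sums to 62


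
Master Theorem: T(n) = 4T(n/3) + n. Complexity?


a=4, b=3, c=1. log_3(4)=1.262 > c=1. Case 1: O(n^log_b(a)) = O(n^1.262)
Complexity: O(n^1.262)


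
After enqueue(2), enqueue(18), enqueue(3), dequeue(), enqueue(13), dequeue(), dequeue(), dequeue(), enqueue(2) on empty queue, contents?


enqueue(2) -> [2]
enqueue(18) -> [2, 18]
enqueue(3) -> [2, 18, 3]
dequeue() returns 2 -> [18, 3]
enqueue(13) -> [18, 3, 13]
dequeue() returns 18 -> [3, 13]
dequeue() returns 3 -> [13]
dequeue() returns 13 -> []
enqueue(2) -> [2]
Final queue (front to back): [2]


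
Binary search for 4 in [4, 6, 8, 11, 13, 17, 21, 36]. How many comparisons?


Search for 4:
[0,7] mid=3 arr[3]=11
[0,2] mid=1 arr[1]=6
[0,0] mid=0 arr[0]=4
Total: 3 comparisons


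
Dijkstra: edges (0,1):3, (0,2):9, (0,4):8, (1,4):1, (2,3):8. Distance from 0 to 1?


Dijkstra from 0:
Distances: {0: 0, 1: 3, 2: 9, 3: 17, 4: 4}
Shortest distance to 1 = 3, path = [0, 1]


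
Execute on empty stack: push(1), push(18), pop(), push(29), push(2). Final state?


push(1) -> [1]
push(18) -> [1, 18]
pop() returns 18 -> [1]
push(29) -> [1, 29]
push(2) -> [1, 29, 2]
Final stack (bottom to top): [1, 29, 2]


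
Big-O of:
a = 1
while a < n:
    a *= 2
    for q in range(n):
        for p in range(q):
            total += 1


Per nesting level: O(log n) * O(n) * O(n) [triangular over q] = O(n^2 log n)
Complexity: O(n^2 log n)


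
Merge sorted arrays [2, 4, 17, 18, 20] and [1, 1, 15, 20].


Compare heads, take smaller each step.
Merged: [1, 1, 2, 4, 15, 17, 18, 20, 20]


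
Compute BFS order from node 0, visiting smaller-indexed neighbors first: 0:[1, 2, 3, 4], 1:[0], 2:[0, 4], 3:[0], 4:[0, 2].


BFS queue: start with [0]
Visit order: [0, 1, 2, 3, 4]


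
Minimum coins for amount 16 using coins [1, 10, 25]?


dp[0]=0; dp[i]=1+min(dp[i-c] for c in coins)
...dp[11]=2, dp[12]=3, dp[13]=4, dp[14]=5, dp[15]=6, dp[16]=7
Minimum coins for 16 = 7


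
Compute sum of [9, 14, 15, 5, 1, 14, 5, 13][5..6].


Prefix sums: [0, 9, 23, 38, 43, 44, 58, 63, 76]
Sum[5..6] = prefix[7] - prefix[5] = 63 - 44 = 19


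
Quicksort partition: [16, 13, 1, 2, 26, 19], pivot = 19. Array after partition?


Elements <= 19 go left of pivot.
Result: [16, 13, 1, 2, 19, 26], pivot at index 4


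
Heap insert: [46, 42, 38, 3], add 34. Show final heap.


Append 34: [46, 42, 38, 3, 34]
Bubble up: no swaps needed
Result: [46, 42, 38, 3, 34]


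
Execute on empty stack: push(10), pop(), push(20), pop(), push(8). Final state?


push(10) -> [10]
pop() returns 10 -> []
push(20) -> [20]
pop() returns 20 -> []
push(8) -> [8]
Final stack (bottom to top): [8]
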